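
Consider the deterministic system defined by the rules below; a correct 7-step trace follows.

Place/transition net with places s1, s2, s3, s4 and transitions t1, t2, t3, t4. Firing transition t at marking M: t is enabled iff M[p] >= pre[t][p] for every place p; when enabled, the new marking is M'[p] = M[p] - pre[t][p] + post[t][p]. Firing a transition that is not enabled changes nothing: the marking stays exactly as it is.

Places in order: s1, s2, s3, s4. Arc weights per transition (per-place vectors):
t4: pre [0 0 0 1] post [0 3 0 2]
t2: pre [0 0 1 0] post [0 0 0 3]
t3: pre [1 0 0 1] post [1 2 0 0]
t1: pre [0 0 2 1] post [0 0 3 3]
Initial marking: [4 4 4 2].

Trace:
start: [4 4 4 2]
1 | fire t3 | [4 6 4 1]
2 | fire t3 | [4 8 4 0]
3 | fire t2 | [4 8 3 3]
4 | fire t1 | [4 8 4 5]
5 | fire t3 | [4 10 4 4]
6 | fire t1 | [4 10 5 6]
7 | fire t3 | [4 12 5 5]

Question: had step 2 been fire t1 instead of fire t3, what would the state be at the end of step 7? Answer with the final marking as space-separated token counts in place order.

(re-executing from step 2 with the substitution; state before step 2: [4 6 4 1])
2 | fire t1 | [4 6 5 3]
3 | fire t2 | [4 6 4 6]
4 | fire t1 | [4 6 5 8]
5 | fire t3 | [4 8 5 7]
6 | fire t1 | [4 8 6 9]
7 | fire t3 | [4 10 6 8]

4 10 6 8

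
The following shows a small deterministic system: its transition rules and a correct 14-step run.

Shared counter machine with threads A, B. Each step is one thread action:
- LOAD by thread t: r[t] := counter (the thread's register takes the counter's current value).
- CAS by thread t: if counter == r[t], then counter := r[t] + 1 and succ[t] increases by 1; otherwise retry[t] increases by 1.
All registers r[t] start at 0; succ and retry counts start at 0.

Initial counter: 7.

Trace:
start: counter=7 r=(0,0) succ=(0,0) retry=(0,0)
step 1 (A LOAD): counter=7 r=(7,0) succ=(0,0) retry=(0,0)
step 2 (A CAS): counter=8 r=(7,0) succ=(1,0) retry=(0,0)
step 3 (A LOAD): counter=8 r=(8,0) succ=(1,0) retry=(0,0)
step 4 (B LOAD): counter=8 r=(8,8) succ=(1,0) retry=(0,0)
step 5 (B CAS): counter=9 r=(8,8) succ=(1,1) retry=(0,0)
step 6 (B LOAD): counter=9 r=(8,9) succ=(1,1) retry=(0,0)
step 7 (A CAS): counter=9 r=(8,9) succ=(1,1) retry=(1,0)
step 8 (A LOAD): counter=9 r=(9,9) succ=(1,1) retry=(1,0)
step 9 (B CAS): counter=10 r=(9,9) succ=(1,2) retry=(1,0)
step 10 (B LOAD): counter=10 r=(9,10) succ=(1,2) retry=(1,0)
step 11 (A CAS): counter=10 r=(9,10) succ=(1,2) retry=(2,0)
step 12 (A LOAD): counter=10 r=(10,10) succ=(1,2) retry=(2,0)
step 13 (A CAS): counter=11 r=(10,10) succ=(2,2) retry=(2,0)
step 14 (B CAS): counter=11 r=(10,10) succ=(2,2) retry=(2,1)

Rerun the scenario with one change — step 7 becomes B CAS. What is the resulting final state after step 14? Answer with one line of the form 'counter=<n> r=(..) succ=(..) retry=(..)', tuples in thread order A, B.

(re-executing from step 7 with the substitution; state before step 7: counter=9 r=(8,9) succ=(1,1) retry=(0,0))
step 7 (B CAS): counter=10 r=(8,9) succ=(1,2) retry=(0,0)
step 8 (A LOAD): counter=10 r=(10,9) succ=(1,2) retry=(0,0)
step 9 (B CAS): counter=10 r=(10,9) succ=(1,2) retry=(0,1)
step 10 (B LOAD): counter=10 r=(10,10) succ=(1,2) retry=(0,1)
step 11 (A CAS): counter=11 r=(10,10) succ=(2,2) retry=(0,1)
step 12 (A LOAD): counter=11 r=(11,10) succ=(2,2) retry=(0,1)
step 13 (A CAS): counter=12 r=(11,10) succ=(3,2) retry=(0,1)
step 14 (B CAS): counter=12 r=(11,10) succ=(3,2) retry=(0,2)

counter=12 r=(11,10) succ=(3,2) retry=(0,2)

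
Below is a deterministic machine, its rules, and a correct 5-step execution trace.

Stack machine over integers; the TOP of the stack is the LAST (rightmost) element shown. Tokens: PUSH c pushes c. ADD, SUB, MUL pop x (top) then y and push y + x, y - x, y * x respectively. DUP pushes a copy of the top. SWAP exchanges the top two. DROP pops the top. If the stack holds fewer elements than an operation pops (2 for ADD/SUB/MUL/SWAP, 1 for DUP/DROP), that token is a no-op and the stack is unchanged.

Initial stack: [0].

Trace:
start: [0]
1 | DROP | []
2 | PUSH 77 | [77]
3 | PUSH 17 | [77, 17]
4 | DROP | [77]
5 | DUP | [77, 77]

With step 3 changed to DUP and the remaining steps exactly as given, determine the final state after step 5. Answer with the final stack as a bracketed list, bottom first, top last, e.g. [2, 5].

[77, 77]

(re-executing from step 3 with the substitution; state before step 3: [77])
3 | DUP | [77, 77]
4 | DROP | [77]
5 | DUP | [77, 77]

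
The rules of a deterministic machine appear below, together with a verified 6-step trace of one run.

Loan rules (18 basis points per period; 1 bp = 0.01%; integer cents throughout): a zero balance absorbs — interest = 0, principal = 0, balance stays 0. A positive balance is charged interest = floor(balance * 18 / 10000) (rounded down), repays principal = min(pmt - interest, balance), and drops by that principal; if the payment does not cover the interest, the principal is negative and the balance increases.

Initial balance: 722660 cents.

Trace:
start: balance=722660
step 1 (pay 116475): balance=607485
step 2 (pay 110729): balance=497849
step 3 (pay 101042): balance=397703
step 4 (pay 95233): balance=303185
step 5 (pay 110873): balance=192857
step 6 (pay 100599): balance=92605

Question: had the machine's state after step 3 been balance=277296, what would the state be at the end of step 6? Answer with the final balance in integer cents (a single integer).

0

state after step 3 := balance=277296
step 4 (pay 95233): balance=182562
step 5 (pay 110873): balance=72017
step 6 (pay 100599): balance=0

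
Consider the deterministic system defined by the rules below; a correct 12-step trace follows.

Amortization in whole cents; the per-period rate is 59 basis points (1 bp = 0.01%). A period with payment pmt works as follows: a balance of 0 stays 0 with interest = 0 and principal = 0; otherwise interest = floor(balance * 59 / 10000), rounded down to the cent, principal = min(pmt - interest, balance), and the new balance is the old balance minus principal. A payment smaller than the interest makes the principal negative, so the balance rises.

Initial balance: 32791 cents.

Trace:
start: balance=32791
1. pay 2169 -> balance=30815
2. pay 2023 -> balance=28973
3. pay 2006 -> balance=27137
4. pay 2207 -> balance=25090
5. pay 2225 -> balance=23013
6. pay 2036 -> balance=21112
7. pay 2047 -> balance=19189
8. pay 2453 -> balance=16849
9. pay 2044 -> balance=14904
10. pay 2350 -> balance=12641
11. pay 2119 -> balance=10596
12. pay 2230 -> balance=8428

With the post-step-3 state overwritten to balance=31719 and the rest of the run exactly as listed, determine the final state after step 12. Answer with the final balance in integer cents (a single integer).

13259

state after step 3 := balance=31719
4. pay 2207 -> balance=29699
5. pay 2225 -> balance=27649
6. pay 2036 -> balance=25776
7. pay 2047 -> balance=23881
8. pay 2453 -> balance=21568
9. pay 2044 -> balance=19651
10. pay 2350 -> balance=17416
11. pay 2119 -> balance=15399
12. pay 2230 -> balance=13259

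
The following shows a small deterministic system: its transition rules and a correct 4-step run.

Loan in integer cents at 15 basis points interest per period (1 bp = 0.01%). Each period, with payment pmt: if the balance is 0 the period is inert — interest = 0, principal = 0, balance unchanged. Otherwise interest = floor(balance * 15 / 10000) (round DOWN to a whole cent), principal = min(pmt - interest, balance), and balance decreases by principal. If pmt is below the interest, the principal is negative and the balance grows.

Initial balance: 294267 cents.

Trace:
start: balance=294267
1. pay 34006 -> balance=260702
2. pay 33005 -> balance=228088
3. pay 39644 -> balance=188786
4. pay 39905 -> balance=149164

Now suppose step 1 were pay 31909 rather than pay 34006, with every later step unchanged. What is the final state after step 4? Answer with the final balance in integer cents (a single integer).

(re-executing from step 1 with the substitution; state before step 1: balance=294267)
1. pay 31909 -> balance=262799
2. pay 33005 -> balance=230188
3. pay 39644 -> balance=190889
4. pay 39905 -> balance=151270

151270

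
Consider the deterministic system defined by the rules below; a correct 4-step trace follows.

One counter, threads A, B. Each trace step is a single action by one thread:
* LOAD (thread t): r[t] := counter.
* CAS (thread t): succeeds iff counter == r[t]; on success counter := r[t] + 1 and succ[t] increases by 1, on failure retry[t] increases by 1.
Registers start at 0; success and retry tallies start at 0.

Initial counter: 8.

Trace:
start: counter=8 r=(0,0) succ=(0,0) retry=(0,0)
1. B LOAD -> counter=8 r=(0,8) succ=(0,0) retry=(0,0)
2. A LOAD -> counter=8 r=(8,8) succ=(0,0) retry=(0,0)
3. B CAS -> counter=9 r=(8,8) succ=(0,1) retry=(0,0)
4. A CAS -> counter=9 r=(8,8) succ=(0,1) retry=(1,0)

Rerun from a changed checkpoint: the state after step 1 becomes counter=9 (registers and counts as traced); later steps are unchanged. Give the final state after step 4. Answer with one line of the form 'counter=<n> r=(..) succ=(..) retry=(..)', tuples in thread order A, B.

counter=10 r=(9,8) succ=(1,0) retry=(0,1)

state after step 1 := counter=9 r=(0,8) succ=(0,0) retry=(0,0)
2. A LOAD -> counter=9 r=(9,8) succ=(0,0) retry=(0,0)
3. B CAS -> counter=9 r=(9,8) succ=(0,0) retry=(0,1)
4. A CAS -> counter=10 r=(9,8) succ=(1,0) retry=(0,1)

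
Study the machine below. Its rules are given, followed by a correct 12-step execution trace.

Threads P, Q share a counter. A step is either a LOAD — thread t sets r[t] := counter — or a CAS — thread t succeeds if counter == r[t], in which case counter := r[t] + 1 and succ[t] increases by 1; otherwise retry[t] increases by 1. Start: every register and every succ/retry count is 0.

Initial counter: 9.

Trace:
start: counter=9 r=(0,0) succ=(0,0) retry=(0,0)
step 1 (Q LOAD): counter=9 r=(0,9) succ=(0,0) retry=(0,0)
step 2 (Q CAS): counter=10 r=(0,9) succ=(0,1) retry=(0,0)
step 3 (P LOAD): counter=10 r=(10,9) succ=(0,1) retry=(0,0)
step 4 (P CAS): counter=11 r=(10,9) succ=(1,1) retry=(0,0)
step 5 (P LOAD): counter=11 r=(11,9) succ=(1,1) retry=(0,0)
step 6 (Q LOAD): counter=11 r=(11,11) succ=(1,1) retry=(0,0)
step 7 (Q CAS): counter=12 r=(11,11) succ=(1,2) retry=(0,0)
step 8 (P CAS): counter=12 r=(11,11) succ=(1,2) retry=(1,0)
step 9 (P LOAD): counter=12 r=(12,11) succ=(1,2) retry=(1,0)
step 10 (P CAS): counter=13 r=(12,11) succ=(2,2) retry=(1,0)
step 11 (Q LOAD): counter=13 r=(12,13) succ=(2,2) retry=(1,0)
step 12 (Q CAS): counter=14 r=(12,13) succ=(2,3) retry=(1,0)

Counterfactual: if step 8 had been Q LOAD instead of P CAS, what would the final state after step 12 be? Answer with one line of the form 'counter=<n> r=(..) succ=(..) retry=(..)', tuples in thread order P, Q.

counter=14 r=(12,13) succ=(2,3) retry=(0,0)

(re-executing from step 8 with the substitution; state before step 8: counter=12 r=(11,11) succ=(1,2) retry=(0,0))
step 8 (Q LOAD): counter=12 r=(11,12) succ=(1,2) retry=(0,0)
step 9 (P LOAD): counter=12 r=(12,12) succ=(1,2) retry=(0,0)
step 10 (P CAS): counter=13 r=(12,12) succ=(2,2) retry=(0,0)
step 11 (Q LOAD): counter=13 r=(12,13) succ=(2,2) retry=(0,0)
step 12 (Q CAS): counter=14 r=(12,13) succ=(2,3) retry=(0,0)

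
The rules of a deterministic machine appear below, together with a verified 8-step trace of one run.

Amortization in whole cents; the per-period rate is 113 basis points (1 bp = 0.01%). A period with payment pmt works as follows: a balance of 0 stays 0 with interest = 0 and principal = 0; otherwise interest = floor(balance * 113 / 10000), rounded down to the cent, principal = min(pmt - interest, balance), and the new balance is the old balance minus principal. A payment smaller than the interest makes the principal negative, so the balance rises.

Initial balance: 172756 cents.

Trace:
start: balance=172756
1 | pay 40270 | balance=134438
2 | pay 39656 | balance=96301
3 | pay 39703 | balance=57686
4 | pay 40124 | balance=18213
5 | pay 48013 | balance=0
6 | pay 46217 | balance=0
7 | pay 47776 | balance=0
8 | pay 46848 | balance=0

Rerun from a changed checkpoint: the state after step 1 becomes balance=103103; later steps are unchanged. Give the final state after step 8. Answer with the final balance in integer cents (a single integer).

0

state after step 1 := balance=103103
2 | pay 39656 | balance=64612
3 | pay 39703 | balance=25639
4 | pay 40124 | balance=0
5 | pay 48013 | balance=0
6 | pay 46217 | balance=0
7 | pay 47776 | balance=0
8 | pay 46848 | balance=0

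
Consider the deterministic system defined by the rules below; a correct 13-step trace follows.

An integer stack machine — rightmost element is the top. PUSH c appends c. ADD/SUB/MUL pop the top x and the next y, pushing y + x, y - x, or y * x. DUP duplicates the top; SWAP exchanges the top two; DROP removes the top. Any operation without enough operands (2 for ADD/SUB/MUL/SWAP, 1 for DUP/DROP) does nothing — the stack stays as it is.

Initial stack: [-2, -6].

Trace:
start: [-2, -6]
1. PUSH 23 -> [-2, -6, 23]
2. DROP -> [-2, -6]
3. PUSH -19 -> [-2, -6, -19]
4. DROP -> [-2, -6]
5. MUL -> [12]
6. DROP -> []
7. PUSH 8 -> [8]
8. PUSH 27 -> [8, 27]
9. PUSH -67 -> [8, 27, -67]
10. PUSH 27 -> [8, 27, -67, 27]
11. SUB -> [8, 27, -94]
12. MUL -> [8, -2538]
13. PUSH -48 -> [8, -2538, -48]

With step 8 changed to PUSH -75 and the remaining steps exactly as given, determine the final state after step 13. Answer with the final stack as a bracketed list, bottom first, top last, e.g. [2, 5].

[8, 7050, -48]

(re-executing from step 8 with the substitution; state before step 8: [8])
8. PUSH -75 -> [8, -75]
9. PUSH -67 -> [8, -75, -67]
10. PUSH 27 -> [8, -75, -67, 27]
11. SUB -> [8, -75, -94]
12. MUL -> [8, 7050]
13. PUSH -48 -> [8, 7050, -48]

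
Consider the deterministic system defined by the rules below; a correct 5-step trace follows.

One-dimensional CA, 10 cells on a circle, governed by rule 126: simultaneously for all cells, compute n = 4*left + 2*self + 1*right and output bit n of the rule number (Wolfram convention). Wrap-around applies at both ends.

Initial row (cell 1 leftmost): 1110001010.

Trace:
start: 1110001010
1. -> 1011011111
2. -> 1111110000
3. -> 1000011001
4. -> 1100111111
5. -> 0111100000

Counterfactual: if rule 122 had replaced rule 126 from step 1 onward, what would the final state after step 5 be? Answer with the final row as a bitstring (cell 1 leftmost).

1011000001

(re-executing steps 1..5 under rule 122; state before step 1: 1110001010)
1. -> 1011010101
2. -> 1111101011
3. -> 0000110110
4. -> 0001111111
5. -> 1011000001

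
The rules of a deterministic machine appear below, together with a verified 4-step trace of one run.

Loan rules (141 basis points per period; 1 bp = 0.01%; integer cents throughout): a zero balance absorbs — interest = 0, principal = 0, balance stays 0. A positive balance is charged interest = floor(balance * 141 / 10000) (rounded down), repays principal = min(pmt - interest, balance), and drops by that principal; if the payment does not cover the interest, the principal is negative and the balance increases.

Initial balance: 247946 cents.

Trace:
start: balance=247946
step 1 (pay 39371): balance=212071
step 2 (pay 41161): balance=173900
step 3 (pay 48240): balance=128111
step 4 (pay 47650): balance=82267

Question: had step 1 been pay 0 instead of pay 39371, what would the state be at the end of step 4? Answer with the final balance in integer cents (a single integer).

(re-executing from step 1 with the substitution; state before step 1: balance=247946)
step 1 (pay 0): balance=251442
step 2 (pay 41161): balance=213826
step 3 (pay 48240): balance=168600
step 4 (pay 47650): balance=123327

123327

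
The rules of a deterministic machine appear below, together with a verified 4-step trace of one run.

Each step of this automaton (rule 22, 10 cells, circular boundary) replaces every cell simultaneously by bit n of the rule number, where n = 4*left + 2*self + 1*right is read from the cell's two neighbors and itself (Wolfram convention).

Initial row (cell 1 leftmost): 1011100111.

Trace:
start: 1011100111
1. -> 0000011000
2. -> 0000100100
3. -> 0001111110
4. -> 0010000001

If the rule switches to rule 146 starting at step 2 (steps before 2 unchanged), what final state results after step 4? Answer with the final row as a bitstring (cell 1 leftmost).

(re-executing steps 2..4 under rule 146; state before step 2: 0000011000)
2. -> 0000100100
3. -> 0001011010
4. -> 0010000001

0010000001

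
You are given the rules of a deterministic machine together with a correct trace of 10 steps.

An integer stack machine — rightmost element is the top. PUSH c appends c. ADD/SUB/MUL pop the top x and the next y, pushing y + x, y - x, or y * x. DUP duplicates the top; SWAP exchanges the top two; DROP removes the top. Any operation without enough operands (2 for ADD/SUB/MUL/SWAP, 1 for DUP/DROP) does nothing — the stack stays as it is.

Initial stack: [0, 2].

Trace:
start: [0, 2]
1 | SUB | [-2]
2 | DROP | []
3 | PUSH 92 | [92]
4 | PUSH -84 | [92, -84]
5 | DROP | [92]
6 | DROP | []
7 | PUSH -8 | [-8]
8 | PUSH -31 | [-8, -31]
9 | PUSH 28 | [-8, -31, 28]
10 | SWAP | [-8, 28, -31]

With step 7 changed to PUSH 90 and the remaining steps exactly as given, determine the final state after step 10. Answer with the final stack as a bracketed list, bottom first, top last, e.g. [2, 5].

(re-executing from step 7 with the substitution; state before step 7: [])
7 | PUSH 90 | [90]
8 | PUSH -31 | [90, -31]
9 | PUSH 28 | [90, -31, 28]
10 | SWAP | [90, 28, -31]

[90, 28, -31]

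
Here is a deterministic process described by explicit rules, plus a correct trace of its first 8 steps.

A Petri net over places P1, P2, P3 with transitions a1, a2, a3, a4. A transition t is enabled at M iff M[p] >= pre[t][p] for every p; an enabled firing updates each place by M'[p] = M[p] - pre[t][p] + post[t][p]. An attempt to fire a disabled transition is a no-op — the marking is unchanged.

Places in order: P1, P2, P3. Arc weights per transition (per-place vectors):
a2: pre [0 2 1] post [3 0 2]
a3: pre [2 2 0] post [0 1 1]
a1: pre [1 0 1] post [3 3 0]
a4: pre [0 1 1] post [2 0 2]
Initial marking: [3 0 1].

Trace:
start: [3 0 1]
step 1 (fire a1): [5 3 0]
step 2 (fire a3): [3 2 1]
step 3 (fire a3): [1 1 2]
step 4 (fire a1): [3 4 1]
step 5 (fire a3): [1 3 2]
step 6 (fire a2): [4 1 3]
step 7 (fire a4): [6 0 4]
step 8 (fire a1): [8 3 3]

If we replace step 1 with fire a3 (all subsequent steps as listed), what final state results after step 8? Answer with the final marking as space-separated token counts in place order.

(re-executing from step 1 with the substitution; state before step 1: [3 0 1])
step 1 (fire a3): [3 0 1]
step 2 (fire a3): [3 0 1]
step 3 (fire a3): [3 0 1]
step 4 (fire a1): [5 3 0]
step 5 (fire a3): [3 2 1]
step 6 (fire a2): [6 0 2]
step 7 (fire a4): [6 0 2]
step 8 (fire a1): [8 3 1]

8 3 1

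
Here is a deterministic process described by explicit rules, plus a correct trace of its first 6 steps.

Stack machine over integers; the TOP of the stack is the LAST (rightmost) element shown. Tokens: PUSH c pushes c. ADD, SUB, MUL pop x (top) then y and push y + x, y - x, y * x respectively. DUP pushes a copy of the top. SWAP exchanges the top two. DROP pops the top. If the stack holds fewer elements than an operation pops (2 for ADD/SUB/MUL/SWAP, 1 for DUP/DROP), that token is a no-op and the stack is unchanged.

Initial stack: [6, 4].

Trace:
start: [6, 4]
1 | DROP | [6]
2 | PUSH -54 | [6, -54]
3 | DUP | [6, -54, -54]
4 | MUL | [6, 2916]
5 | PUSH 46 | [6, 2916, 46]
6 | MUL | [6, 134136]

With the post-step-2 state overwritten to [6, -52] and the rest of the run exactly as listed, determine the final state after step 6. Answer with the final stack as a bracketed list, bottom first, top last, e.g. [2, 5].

state after step 2 := [6, -52]
3 | DUP | [6, -52, -52]
4 | MUL | [6, 2704]
5 | PUSH 46 | [6, 2704, 46]
6 | MUL | [6, 124384]

[6, 124384]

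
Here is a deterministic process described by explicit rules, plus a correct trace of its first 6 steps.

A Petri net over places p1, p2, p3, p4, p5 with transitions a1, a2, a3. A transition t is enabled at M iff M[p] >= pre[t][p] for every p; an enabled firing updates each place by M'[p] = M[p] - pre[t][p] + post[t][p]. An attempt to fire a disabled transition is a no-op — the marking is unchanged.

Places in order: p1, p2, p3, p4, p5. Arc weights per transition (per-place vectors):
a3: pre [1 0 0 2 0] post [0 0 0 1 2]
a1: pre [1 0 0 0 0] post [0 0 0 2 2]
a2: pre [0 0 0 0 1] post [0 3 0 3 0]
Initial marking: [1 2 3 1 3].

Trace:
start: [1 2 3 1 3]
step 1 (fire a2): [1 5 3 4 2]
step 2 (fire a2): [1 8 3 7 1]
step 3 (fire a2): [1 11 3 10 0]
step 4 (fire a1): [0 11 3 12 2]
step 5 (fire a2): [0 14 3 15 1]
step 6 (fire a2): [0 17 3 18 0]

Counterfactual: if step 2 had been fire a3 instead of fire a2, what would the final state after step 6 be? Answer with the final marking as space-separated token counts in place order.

0 14 3 12 1

(re-executing from step 2 with the substitution; state before step 2: [1 5 3 4 2])
step 2 (fire a3): [0 5 3 3 4]
step 3 (fire a2): [0 8 3 6 3]
step 4 (fire a1): [0 8 3 6 3]
step 5 (fire a2): [0 11 3 9 2]
step 6 (fire a2): [0 14 3 12 1]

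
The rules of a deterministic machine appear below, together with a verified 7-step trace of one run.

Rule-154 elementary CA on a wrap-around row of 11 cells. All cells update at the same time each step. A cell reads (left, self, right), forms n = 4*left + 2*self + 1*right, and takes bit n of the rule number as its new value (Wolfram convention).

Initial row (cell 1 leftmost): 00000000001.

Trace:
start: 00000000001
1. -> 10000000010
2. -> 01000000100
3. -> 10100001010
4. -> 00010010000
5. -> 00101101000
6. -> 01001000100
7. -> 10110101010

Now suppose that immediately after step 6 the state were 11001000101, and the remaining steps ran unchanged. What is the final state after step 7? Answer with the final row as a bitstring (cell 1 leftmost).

state after step 6 := 11001000101
7. -> 10110101001

10110101001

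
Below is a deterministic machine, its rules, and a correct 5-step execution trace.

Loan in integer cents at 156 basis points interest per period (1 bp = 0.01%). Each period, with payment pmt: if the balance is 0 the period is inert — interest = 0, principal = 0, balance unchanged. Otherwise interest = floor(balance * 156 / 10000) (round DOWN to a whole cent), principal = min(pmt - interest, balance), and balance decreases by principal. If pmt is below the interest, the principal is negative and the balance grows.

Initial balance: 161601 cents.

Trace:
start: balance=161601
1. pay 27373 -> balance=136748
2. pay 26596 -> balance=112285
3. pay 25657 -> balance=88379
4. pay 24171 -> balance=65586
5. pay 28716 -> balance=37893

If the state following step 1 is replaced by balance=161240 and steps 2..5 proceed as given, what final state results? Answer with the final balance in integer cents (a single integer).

state after step 1 := balance=161240
2. pay 26596 -> balance=137159
3. pay 25657 -> balance=113641
4. pay 24171 -> balance=91242
5. pay 28716 -> balance=63949

63949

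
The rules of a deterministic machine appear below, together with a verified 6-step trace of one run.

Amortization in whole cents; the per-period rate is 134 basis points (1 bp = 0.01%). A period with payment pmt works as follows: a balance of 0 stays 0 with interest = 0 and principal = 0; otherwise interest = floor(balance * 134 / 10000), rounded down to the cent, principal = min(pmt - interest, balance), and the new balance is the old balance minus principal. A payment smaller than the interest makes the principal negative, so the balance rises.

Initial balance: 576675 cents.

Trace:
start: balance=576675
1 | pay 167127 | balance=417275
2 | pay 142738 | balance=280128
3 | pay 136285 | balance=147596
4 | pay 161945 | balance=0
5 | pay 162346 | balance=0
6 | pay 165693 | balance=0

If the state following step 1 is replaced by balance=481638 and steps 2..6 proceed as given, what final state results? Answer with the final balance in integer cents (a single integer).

0

state after step 1 := balance=481638
2 | pay 142738 | balance=345353
3 | pay 136285 | balance=213695
4 | pay 161945 | balance=54613
5 | pay 162346 | balance=0
6 | pay 165693 | balance=0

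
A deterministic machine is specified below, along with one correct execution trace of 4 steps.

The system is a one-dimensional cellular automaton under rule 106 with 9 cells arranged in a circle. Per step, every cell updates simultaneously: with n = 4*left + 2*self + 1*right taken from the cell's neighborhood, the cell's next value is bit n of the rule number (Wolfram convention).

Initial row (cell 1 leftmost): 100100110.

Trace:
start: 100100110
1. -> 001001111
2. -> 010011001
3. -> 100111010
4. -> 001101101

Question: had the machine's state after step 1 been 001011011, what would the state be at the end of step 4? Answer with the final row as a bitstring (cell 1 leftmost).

111100011

state after step 1 := 001011011
2. -> 010111111
3. -> 101100001
4. -> 111100011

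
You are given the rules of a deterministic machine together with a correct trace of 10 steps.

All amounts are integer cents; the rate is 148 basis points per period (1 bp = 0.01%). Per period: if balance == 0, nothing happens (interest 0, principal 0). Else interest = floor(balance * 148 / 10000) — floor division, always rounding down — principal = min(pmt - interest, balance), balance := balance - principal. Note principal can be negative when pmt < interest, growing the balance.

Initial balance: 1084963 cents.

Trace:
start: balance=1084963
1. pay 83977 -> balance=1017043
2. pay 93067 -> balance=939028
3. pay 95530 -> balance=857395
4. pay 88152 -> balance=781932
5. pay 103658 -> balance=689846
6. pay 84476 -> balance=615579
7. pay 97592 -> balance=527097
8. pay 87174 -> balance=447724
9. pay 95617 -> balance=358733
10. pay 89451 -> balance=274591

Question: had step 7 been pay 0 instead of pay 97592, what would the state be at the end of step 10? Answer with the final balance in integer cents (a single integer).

(re-executing from step 7 with the substitution; state before step 7: balance=615579)
7. pay 0 -> balance=624689
8. pay 87174 -> balance=546760
9. pay 95617 -> balance=459235
10. pay 89451 -> balance=376580

376580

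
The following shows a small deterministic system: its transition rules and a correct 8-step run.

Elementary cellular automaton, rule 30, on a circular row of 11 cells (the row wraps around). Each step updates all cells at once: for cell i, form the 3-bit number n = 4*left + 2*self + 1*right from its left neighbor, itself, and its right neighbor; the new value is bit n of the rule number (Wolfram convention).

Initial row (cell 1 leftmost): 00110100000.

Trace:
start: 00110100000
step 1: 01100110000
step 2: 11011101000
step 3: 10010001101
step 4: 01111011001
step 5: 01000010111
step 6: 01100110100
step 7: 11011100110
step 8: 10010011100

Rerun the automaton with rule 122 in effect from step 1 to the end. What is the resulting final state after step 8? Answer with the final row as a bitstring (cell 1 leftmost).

00000011011

(re-executing steps 1..8 under rule 122; state before step 1: 00110100000)
step 1: 01111010000
step 2: 11001101000
step 3: 11111110101
step 4: 00000011011
step 5: 10000111111
step 6: 11001100000
step 7: 11111110001
step 8: 00000011011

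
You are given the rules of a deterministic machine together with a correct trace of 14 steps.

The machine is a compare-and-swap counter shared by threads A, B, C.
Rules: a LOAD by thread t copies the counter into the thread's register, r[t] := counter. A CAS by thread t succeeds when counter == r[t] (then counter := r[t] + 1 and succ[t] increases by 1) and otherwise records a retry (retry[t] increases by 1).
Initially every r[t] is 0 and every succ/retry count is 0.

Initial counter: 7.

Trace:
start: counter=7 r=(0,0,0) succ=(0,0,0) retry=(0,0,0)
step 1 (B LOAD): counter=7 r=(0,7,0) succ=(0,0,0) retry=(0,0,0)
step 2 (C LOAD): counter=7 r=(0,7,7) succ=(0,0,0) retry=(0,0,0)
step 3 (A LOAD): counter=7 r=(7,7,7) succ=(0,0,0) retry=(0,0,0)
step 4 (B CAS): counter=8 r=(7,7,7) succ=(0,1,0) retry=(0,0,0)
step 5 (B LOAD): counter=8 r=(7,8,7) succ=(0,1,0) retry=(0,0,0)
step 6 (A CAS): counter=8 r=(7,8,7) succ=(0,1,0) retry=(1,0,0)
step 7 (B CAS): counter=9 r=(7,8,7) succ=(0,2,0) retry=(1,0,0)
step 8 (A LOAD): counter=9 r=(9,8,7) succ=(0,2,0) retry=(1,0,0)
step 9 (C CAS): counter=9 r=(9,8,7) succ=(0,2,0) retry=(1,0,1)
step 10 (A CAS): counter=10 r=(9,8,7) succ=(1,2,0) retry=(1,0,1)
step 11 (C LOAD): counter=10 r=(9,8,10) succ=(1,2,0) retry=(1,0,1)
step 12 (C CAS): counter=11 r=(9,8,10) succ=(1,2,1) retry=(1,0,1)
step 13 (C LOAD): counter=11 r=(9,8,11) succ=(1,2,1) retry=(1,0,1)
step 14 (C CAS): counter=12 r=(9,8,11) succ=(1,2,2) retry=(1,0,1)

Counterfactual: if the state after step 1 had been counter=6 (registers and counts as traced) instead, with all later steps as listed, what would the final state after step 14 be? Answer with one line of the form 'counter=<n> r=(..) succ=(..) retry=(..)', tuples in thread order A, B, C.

counter=10 r=(7,6,9) succ=(2,0,2) retry=(0,2,1)

state after step 1 := counter=6 r=(0,7,0) succ=(0,0,0) retry=(0,0,0)
step 2 (C LOAD): counter=6 r=(0,7,6) succ=(0,0,0) retry=(0,0,0)
step 3 (A LOAD): counter=6 r=(6,7,6) succ=(0,0,0) retry=(0,0,0)
step 4 (B CAS): counter=6 r=(6,7,6) succ=(0,0,0) retry=(0,1,0)
step 5 (B LOAD): counter=6 r=(6,6,6) succ=(0,0,0) retry=(0,1,0)
step 6 (A CAS): counter=7 r=(6,6,6) succ=(1,0,0) retry=(0,1,0)
step 7 (B CAS): counter=7 r=(6,6,6) succ=(1,0,0) retry=(0,2,0)
step 8 (A LOAD): counter=7 r=(7,6,6) succ=(1,0,0) retry=(0,2,0)
step 9 (C CAS): counter=7 r=(7,6,6) succ=(1,0,0) retry=(0,2,1)
step 10 (A CAS): counter=8 r=(7,6,6) succ=(2,0,0) retry=(0,2,1)
step 11 (C LOAD): counter=8 r=(7,6,8) succ=(2,0,0) retry=(0,2,1)
step 12 (C CAS): counter=9 r=(7,6,8) succ=(2,0,1) retry=(0,2,1)
step 13 (C LOAD): counter=9 r=(7,6,9) succ=(2,0,1) retry=(0,2,1)
step 14 (C CAS): counter=10 r=(7,6,9) succ=(2,0,2) retry=(0,2,1)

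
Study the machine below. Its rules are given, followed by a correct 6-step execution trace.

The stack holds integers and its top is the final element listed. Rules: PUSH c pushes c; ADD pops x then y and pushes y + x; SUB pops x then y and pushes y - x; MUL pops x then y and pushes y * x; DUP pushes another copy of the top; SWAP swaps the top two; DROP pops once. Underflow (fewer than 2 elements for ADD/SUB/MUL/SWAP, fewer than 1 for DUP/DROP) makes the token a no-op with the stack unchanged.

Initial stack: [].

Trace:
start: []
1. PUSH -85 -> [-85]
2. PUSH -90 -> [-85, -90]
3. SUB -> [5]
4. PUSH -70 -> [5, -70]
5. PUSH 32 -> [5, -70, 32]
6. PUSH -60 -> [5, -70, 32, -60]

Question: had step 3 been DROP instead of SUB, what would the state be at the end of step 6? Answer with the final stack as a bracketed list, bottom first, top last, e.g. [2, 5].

(re-executing from step 3 with the substitution; state before step 3: [-85, -90])
3. DROP -> [-85]
4. PUSH -70 -> [-85, -70]
5. PUSH 32 -> [-85, -70, 32]
6. PUSH -60 -> [-85, -70, 32, -60]

[-85, -70, 32, -60]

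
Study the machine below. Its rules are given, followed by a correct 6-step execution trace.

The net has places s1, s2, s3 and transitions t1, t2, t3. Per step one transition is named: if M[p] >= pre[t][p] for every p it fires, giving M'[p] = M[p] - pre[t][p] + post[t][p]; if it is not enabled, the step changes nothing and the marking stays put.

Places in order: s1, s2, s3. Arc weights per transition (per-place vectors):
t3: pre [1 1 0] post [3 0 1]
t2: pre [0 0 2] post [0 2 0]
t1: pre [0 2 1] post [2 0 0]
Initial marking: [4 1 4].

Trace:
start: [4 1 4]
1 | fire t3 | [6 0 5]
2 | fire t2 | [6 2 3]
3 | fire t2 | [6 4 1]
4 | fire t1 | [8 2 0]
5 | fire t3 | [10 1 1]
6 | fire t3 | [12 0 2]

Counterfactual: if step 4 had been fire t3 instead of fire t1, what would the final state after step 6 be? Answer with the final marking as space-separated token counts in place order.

(re-executing from step 4 with the substitution; state before step 4: [6 4 1])
4 | fire t3 | [8 3 2]
5 | fire t3 | [10 2 3]
6 | fire t3 | [12 1 4]

12 1 4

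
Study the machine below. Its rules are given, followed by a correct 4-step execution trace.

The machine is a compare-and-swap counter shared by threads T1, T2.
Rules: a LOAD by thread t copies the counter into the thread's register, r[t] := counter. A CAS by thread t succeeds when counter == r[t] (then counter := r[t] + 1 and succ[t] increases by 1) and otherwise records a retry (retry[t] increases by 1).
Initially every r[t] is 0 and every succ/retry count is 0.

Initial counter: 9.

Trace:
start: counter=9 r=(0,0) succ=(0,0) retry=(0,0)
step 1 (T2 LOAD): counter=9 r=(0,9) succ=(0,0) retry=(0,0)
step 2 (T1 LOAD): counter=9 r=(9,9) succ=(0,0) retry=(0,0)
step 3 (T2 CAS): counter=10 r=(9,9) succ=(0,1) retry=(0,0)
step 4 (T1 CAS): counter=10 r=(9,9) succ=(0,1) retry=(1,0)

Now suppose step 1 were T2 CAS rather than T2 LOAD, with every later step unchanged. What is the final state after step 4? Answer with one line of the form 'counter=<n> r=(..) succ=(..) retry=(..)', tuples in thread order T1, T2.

counter=10 r=(9,0) succ=(1,0) retry=(0,2)

(re-executing from step 1 with the substitution; state before step 1: counter=9 r=(0,0) succ=(0,0) retry=(0,0))
step 1 (T2 CAS): counter=9 r=(0,0) succ=(0,0) retry=(0,1)
step 2 (T1 LOAD): counter=9 r=(9,0) succ=(0,0) retry=(0,1)
step 3 (T2 CAS): counter=9 r=(9,0) succ=(0,0) retry=(0,2)
step 4 (T1 CAS): counter=10 r=(9,0) succ=(1,0) retry=(0,2)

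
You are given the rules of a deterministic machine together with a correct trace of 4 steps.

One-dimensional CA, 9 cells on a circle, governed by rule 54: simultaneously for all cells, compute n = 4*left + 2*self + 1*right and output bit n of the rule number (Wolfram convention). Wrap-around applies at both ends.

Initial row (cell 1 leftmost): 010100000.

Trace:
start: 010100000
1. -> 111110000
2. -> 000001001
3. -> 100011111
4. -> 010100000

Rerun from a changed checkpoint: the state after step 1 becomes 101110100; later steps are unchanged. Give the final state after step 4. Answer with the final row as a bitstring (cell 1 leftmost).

011111000

state after step 1 := 101110100
2. -> 110001111
3. -> 001010000
4. -> 011111000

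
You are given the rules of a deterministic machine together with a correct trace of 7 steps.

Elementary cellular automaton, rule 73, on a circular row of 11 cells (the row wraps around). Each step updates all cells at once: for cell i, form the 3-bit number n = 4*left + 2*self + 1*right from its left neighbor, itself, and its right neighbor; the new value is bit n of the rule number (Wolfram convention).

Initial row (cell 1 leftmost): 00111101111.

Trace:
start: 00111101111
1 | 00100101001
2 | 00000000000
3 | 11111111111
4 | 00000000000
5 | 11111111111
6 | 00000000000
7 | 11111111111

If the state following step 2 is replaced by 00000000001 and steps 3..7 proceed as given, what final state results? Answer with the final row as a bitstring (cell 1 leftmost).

state after step 2 := 00000000001
3 | 01111111100
4 | 01000000101
5 | 00011110000
6 | 11010010111
7 | 01000000100

01000000100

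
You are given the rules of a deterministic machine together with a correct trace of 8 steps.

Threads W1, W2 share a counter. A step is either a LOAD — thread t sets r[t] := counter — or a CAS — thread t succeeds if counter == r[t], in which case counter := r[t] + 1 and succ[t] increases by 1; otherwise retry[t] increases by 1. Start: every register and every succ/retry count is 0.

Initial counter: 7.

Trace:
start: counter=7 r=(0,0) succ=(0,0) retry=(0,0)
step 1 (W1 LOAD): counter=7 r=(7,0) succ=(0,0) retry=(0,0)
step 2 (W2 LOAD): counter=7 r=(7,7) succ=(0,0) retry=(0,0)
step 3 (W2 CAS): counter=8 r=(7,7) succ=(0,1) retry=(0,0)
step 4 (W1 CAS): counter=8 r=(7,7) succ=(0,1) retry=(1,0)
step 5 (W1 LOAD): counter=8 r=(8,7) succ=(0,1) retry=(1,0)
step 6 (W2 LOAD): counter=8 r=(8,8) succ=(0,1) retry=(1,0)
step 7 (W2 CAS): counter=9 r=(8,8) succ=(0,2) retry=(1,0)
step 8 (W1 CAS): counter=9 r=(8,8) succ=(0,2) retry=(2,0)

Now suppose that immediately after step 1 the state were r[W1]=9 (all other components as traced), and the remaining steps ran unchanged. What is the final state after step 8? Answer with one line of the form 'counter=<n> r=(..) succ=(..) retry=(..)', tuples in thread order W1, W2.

state after step 1 := counter=7 r=(9,0) succ=(0,0) retry=(0,0)
step 2 (W2 LOAD): counter=7 r=(9,7) succ=(0,0) retry=(0,0)
step 3 (W2 CAS): counter=8 r=(9,7) succ=(0,1) retry=(0,0)
step 4 (W1 CAS): counter=8 r=(9,7) succ=(0,1) retry=(1,0)
step 5 (W1 LOAD): counter=8 r=(8,7) succ=(0,1) retry=(1,0)
step 6 (W2 LOAD): counter=8 r=(8,8) succ=(0,1) retry=(1,0)
step 7 (W2 CAS): counter=9 r=(8,8) succ=(0,2) retry=(1,0)
step 8 (W1 CAS): counter=9 r=(8,8) succ=(0,2) retry=(2,0)

counter=9 r=(8,8) succ=(0,2) retry=(2,0)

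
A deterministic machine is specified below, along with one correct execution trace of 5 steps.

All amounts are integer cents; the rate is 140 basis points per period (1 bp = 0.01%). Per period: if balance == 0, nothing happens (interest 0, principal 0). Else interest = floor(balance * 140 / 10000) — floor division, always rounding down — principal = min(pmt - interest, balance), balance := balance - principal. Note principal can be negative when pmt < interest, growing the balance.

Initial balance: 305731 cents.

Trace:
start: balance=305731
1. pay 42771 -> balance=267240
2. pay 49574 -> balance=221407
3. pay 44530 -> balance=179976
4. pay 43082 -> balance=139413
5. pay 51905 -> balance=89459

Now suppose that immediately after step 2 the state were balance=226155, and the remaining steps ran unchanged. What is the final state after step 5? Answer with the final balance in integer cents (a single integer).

state after step 2 := balance=226155
3. pay 44530 -> balance=184791
4. pay 43082 -> balance=144296
5. pay 51905 -> balance=94411

94411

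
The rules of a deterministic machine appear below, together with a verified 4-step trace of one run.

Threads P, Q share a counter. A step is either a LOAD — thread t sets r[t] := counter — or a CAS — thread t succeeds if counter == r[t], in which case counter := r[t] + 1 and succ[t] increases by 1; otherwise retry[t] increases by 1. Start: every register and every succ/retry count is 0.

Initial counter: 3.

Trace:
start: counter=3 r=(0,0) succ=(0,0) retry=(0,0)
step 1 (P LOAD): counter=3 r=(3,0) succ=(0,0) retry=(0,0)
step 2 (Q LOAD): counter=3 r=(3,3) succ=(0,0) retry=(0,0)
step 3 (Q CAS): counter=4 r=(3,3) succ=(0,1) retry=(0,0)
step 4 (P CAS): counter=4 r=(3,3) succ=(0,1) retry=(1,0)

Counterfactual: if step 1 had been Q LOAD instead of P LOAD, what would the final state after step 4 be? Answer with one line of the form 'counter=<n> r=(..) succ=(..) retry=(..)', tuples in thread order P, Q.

(re-executing from step 1 with the substitution; state before step 1: counter=3 r=(0,0) succ=(0,0) retry=(0,0))
step 1 (Q LOAD): counter=3 r=(0,3) succ=(0,0) retry=(0,0)
step 2 (Q LOAD): counter=3 r=(0,3) succ=(0,0) retry=(0,0)
step 3 (Q CAS): counter=4 r=(0,3) succ=(0,1) retry=(0,0)
step 4 (P CAS): counter=4 r=(0,3) succ=(0,1) retry=(1,0)

counter=4 r=(0,3) succ=(0,1) retry=(1,0)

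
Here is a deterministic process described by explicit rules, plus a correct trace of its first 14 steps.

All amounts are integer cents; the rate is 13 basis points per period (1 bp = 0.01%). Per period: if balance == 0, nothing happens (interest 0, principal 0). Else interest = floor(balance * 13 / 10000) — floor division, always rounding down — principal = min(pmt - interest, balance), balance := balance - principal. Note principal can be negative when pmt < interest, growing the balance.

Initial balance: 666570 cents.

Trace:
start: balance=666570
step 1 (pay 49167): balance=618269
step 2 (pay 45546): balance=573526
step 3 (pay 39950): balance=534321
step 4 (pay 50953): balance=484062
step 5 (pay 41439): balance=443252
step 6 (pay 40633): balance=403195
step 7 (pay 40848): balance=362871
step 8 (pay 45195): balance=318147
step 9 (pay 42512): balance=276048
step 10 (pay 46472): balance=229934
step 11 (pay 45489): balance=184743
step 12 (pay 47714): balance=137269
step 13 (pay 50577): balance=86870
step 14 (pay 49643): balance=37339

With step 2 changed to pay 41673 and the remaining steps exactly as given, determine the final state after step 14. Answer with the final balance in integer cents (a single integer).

41274

(re-executing from step 2 with the substitution; state before step 2: balance=618269)
step 2 (pay 41673): balance=577399
step 3 (pay 39950): balance=538199
step 4 (pay 50953): balance=487945
step 5 (pay 41439): balance=447140
step 6 (pay 40633): balance=407088
step 7 (pay 40848): balance=366769
step 8 (pay 45195): balance=322050
step 9 (pay 42512): balance=279956
step 10 (pay 46472): balance=233847
step 11 (pay 45489): balance=188662
step 12 (pay 47714): balance=141193
step 13 (pay 50577): balance=90799
step 14 (pay 49643): balance=41274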